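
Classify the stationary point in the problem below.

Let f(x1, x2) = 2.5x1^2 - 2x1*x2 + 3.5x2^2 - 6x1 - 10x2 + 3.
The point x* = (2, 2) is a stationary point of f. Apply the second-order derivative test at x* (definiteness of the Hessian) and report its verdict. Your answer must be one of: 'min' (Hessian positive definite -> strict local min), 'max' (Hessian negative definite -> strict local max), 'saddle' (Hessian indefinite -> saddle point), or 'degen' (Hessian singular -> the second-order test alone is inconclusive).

Compute the Hessian H = grad^2 f:
  H = [[5, -2], [-2, 7]]
Verify stationarity: grad f(x*) = H x* + g = (0, 0).
Eigenvalues of H: 3.7639, 8.2361.
Both eigenvalues > 0, so H is positive definite -> x* is a strict local min.

min


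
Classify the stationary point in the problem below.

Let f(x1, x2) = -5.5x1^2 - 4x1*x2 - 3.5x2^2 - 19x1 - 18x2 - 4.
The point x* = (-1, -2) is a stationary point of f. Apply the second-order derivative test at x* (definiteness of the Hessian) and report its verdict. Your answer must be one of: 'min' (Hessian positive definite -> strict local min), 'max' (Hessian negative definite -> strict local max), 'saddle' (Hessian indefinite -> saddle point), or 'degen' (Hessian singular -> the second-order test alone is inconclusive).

Compute the Hessian H = grad^2 f:
  H = [[-11, -4], [-4, -7]]
Verify stationarity: grad f(x*) = H x* + g = (0, 0).
Eigenvalues of H: -13.4721, -4.5279.
Both eigenvalues < 0, so H is negative definite -> x* is a strict local max.

max


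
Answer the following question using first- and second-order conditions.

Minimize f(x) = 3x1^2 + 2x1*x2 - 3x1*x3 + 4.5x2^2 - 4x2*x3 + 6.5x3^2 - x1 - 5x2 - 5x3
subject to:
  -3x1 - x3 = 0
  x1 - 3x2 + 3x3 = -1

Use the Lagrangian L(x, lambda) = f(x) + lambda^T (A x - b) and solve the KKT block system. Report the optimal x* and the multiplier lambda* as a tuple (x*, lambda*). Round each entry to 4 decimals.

Form the Lagrangian:
  L(x, lambda) = (1/2) x^T Q x + c^T x + lambda^T (A x - b)
Stationarity (grad_x L = 0): Q x + c + A^T lambda = 0.
Primal feasibility: A x = b.

This gives the KKT block system:
  [ Q   A^T ] [ x     ]   [-c ]
  [ A    0  ] [ lambda ] = [ b ]

Solving the linear system:
  x*      = (-0.1841, 0.8244, 0.5524)
  lambda* = (-0.7221, -0.0529)
  f(x*)   = -3.3764

x* = (-0.1841, 0.8244, 0.5524), lambda* = (-0.7221, -0.0529)


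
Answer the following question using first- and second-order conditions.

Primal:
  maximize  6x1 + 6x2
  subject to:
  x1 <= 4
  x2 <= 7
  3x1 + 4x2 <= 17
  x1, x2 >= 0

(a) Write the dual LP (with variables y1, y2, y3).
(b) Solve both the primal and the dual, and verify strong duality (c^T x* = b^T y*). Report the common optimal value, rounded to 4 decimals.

The standard primal-dual pair for 'max c^T x s.t. A x <= b, x >= 0' is:
  Dual:  min b^T y  s.t.  A^T y >= c,  y >= 0.

So the dual LP is:
  minimize  4y1 + 7y2 + 17y3
  subject to:
    y1 + 3y3 >= 6
    y2 + 4y3 >= 6
    y1, y2, y3 >= 0

Solving the primal: x* = (4, 1.25).
  primal value c^T x* = 31.5.
Solving the dual: y* = (1.5, 0, 1.5).
  dual value b^T y* = 31.5.
Strong duality: c^T x* = b^T y*. Confirmed.

31.5


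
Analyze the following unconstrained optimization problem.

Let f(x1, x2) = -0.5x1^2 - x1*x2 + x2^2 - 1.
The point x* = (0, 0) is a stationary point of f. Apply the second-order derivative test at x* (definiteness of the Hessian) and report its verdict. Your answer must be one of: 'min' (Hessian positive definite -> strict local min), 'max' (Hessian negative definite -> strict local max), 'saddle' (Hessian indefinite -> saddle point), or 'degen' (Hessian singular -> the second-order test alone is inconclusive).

Compute the Hessian H = grad^2 f:
  H = [[-1, -1], [-1, 2]]
Verify stationarity: grad f(x*) = H x* + g = (0, 0).
Eigenvalues of H: -1.3028, 2.3028.
Eigenvalues have mixed signs, so H is indefinite -> x* is a saddle point.

saddle


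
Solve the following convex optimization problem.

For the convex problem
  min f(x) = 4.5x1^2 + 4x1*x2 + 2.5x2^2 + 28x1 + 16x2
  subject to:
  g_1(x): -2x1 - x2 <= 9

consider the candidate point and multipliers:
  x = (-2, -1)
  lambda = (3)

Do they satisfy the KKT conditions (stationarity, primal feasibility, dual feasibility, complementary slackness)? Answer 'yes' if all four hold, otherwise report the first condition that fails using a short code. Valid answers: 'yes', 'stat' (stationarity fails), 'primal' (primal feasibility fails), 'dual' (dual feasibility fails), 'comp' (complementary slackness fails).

Gradient of f: grad f(x) = Q x + c = (6, 3)
Constraint values g_i(x) = a_i^T x - b_i:
  g_1((-2, -1)) = -4
Stationarity residual: grad f(x) + sum_i lambda_i a_i = (0, 0)
  -> stationarity OK
Primal feasibility (all g_i <= 0): OK
Dual feasibility (all lambda_i >= 0): OK
Complementary slackness (lambda_i * g_i(x) = 0 for all i): FAILS

Verdict: the first failing condition is complementary_slackness -> comp.

comp


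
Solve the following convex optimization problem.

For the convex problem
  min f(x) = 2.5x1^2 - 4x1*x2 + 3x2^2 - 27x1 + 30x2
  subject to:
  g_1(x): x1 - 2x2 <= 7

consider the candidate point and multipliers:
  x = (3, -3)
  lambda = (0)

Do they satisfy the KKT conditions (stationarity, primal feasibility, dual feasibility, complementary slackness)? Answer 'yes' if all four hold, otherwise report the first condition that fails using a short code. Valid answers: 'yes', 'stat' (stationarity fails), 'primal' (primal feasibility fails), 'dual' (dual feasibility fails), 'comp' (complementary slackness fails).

Gradient of f: grad f(x) = Q x + c = (0, 0)
Constraint values g_i(x) = a_i^T x - b_i:
  g_1((3, -3)) = 2
Stationarity residual: grad f(x) + sum_i lambda_i a_i = (0, 0)
  -> stationarity OK
Primal feasibility (all g_i <= 0): FAILS
Dual feasibility (all lambda_i >= 0): OK
Complementary slackness (lambda_i * g_i(x) = 0 for all i): OK

Verdict: the first failing condition is primal_feasibility -> primal.

primal


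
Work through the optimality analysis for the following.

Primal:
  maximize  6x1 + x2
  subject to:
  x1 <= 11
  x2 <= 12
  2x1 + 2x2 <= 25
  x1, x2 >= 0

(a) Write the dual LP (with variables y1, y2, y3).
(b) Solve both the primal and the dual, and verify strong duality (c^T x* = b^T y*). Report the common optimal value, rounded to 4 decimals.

The standard primal-dual pair for 'max c^T x s.t. A x <= b, x >= 0' is:
  Dual:  min b^T y  s.t.  A^T y >= c,  y >= 0.

So the dual LP is:
  minimize  11y1 + 12y2 + 25y3
  subject to:
    y1 + 2y3 >= 6
    y2 + 2y3 >= 1
    y1, y2, y3 >= 0

Solving the primal: x* = (11, 1.5).
  primal value c^T x* = 67.5.
Solving the dual: y* = (5, 0, 0.5).
  dual value b^T y* = 67.5.
Strong duality: c^T x* = b^T y*. Confirmed.

67.5


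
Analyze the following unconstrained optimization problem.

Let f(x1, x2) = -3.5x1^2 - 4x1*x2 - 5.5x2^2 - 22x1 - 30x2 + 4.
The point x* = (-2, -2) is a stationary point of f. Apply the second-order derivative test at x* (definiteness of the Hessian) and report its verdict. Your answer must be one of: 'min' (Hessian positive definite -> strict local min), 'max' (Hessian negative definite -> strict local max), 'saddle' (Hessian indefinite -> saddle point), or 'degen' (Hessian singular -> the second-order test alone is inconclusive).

Compute the Hessian H = grad^2 f:
  H = [[-7, -4], [-4, -11]]
Verify stationarity: grad f(x*) = H x* + g = (0, 0).
Eigenvalues of H: -13.4721, -4.5279.
Both eigenvalues < 0, so H is negative definite -> x* is a strict local max.

max


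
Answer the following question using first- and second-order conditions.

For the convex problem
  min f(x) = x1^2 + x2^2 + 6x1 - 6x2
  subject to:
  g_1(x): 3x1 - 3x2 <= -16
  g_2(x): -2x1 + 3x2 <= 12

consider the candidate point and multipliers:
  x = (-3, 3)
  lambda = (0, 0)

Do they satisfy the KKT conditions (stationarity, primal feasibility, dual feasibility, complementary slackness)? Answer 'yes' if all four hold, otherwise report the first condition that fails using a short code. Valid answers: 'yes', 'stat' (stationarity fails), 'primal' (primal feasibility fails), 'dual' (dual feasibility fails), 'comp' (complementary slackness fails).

Gradient of f: grad f(x) = Q x + c = (0, 0)
Constraint values g_i(x) = a_i^T x - b_i:
  g_1((-3, 3)) = -2
  g_2((-3, 3)) = 3
Stationarity residual: grad f(x) + sum_i lambda_i a_i = (0, 0)
  -> stationarity OK
Primal feasibility (all g_i <= 0): FAILS
Dual feasibility (all lambda_i >= 0): OK
Complementary slackness (lambda_i * g_i(x) = 0 for all i): OK

Verdict: the first failing condition is primal_feasibility -> primal.

primal


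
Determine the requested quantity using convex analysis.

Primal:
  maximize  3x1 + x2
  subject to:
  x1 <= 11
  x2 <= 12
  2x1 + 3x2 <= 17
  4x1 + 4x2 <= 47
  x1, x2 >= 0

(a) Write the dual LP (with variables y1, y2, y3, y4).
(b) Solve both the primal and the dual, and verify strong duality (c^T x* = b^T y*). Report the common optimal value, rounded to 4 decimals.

The standard primal-dual pair for 'max c^T x s.t. A x <= b, x >= 0' is:
  Dual:  min b^T y  s.t.  A^T y >= c,  y >= 0.

So the dual LP is:
  minimize  11y1 + 12y2 + 17y3 + 47y4
  subject to:
    y1 + 2y3 + 4y4 >= 3
    y2 + 3y3 + 4y4 >= 1
    y1, y2, y3, y4 >= 0

Solving the primal: x* = (8.5, 0).
  primal value c^T x* = 25.5.
Solving the dual: y* = (0, 0, 1.5, 0).
  dual value b^T y* = 25.5.
Strong duality: c^T x* = b^T y*. Confirmed.

25.5


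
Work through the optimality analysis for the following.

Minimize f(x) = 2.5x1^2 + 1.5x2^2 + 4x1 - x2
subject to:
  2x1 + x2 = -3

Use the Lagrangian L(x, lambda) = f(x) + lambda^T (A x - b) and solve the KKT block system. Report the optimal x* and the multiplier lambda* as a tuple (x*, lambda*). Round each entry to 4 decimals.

Form the Lagrangian:
  L(x, lambda) = (1/2) x^T Q x + c^T x + lambda^T (A x - b)
Stationarity (grad_x L = 0): Q x + c + A^T lambda = 0.
Primal feasibility: A x = b.

This gives the KKT block system:
  [ Q   A^T ] [ x     ]   [-c ]
  [ A    0  ] [ lambda ] = [ b ]

Solving the linear system:
  x*      = (-1.4118, -0.1765)
  lambda* = (1.5294)
  f(x*)   = -0.4412

x* = (-1.4118, -0.1765), lambda* = (1.5294)


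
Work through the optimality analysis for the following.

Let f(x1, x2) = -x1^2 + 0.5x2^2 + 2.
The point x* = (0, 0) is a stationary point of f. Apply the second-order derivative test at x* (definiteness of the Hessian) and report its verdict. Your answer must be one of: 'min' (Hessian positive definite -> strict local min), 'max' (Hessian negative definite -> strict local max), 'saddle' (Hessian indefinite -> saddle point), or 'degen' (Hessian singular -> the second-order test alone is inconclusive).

Compute the Hessian H = grad^2 f:
  H = [[-2, 0], [0, 1]]
Verify stationarity: grad f(x*) = H x* + g = (0, 0).
Eigenvalues of H: -2, 1.
Eigenvalues have mixed signs, so H is indefinite -> x* is a saddle point.

saddle


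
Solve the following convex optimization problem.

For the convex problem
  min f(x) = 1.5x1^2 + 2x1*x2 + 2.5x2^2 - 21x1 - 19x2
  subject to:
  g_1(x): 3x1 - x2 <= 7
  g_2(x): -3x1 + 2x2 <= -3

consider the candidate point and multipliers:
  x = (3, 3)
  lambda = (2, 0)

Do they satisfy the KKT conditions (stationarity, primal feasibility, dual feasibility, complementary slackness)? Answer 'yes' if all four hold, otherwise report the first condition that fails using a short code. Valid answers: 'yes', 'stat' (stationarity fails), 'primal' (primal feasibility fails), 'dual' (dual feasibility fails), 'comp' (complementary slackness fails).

Gradient of f: grad f(x) = Q x + c = (-6, 2)
Constraint values g_i(x) = a_i^T x - b_i:
  g_1((3, 3)) = -1
  g_2((3, 3)) = 0
Stationarity residual: grad f(x) + sum_i lambda_i a_i = (0, 0)
  -> stationarity OK
Primal feasibility (all g_i <= 0): OK
Dual feasibility (all lambda_i >= 0): OK
Complementary slackness (lambda_i * g_i(x) = 0 for all i): FAILS

Verdict: the first failing condition is complementary_slackness -> comp.

comp


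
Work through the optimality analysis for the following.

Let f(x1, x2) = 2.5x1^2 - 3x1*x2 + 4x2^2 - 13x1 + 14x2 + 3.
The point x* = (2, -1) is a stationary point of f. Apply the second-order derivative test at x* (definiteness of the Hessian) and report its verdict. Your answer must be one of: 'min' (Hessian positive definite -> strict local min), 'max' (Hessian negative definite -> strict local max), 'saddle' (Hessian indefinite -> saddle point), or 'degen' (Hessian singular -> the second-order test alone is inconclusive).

Compute the Hessian H = grad^2 f:
  H = [[5, -3], [-3, 8]]
Verify stationarity: grad f(x*) = H x* + g = (0, 0).
Eigenvalues of H: 3.1459, 9.8541.
Both eigenvalues > 0, so H is positive definite -> x* is a strict local min.

min


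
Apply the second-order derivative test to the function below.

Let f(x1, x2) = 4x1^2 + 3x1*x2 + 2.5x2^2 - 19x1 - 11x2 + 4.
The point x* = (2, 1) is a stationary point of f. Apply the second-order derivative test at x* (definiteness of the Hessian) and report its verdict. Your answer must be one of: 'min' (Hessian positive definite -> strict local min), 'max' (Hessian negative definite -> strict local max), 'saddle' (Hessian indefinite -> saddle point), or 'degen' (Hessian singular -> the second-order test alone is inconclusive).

Compute the Hessian H = grad^2 f:
  H = [[8, 3], [3, 5]]
Verify stationarity: grad f(x*) = H x* + g = (0, 0).
Eigenvalues of H: 3.1459, 9.8541.
Both eigenvalues > 0, so H is positive definite -> x* is a strict local min.

min


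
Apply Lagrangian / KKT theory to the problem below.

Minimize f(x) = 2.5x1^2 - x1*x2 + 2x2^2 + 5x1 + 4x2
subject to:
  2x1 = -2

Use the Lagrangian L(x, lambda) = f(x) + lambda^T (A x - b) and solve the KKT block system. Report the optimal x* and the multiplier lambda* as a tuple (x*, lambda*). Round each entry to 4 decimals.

Form the Lagrangian:
  L(x, lambda) = (1/2) x^T Q x + c^T x + lambda^T (A x - b)
Stationarity (grad_x L = 0): Q x + c + A^T lambda = 0.
Primal feasibility: A x = b.

This gives the KKT block system:
  [ Q   A^T ] [ x     ]   [-c ]
  [ A    0  ] [ lambda ] = [ b ]

Solving the linear system:
  x*      = (-1, -1.25)
  lambda* = (-0.625)
  f(x*)   = -5.625

x* = (-1, -1.25), lambda* = (-0.625)


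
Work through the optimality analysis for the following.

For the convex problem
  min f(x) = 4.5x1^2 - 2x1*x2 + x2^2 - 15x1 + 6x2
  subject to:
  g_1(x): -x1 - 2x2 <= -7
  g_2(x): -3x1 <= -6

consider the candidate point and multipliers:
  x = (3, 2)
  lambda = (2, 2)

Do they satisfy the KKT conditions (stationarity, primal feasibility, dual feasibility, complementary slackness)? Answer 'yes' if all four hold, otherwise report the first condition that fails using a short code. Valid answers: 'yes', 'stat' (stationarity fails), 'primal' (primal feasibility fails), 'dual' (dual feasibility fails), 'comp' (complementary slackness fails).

Gradient of f: grad f(x) = Q x + c = (8, 4)
Constraint values g_i(x) = a_i^T x - b_i:
  g_1((3, 2)) = 0
  g_2((3, 2)) = -3
Stationarity residual: grad f(x) + sum_i lambda_i a_i = (0, 0)
  -> stationarity OK
Primal feasibility (all g_i <= 0): OK
Dual feasibility (all lambda_i >= 0): OK
Complementary slackness (lambda_i * g_i(x) = 0 for all i): FAILS

Verdict: the first failing condition is complementary_slackness -> comp.

comp


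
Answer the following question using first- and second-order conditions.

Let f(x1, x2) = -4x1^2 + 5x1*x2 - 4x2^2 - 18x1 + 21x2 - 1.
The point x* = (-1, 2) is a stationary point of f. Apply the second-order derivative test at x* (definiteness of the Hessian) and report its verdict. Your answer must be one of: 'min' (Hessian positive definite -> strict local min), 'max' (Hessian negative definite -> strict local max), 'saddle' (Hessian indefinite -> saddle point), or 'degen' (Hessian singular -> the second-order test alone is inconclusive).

Compute the Hessian H = grad^2 f:
  H = [[-8, 5], [5, -8]]
Verify stationarity: grad f(x*) = H x* + g = (0, 0).
Eigenvalues of H: -13, -3.
Both eigenvalues < 0, so H is negative definite -> x* is a strict local max.

max


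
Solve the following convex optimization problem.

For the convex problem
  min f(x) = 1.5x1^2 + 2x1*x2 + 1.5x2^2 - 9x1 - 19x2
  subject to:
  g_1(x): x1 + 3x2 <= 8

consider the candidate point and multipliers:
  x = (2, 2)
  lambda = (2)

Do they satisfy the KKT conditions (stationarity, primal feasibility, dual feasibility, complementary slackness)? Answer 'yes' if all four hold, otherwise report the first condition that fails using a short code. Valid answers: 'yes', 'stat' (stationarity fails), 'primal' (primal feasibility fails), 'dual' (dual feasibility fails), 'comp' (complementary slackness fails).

Gradient of f: grad f(x) = Q x + c = (1, -9)
Constraint values g_i(x) = a_i^T x - b_i:
  g_1((2, 2)) = 0
Stationarity residual: grad f(x) + sum_i lambda_i a_i = (3, -3)
  -> stationarity FAILS
Primal feasibility (all g_i <= 0): OK
Dual feasibility (all lambda_i >= 0): OK
Complementary slackness (lambda_i * g_i(x) = 0 for all i): OK

Verdict: the first failing condition is stationarity -> stat.

stat


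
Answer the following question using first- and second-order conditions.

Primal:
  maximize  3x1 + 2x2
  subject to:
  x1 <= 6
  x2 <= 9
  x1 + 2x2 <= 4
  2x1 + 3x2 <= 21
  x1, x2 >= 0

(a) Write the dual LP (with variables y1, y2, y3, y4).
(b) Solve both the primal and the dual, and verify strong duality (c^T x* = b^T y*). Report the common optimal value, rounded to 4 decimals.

The standard primal-dual pair for 'max c^T x s.t. A x <= b, x >= 0' is:
  Dual:  min b^T y  s.t.  A^T y >= c,  y >= 0.

So the dual LP is:
  minimize  6y1 + 9y2 + 4y3 + 21y4
  subject to:
    y1 + y3 + 2y4 >= 3
    y2 + 2y3 + 3y4 >= 2
    y1, y2, y3, y4 >= 0

Solving the primal: x* = (4, 0).
  primal value c^T x* = 12.
Solving the dual: y* = (0, 0, 3, 0).
  dual value b^T y* = 12.
Strong duality: c^T x* = b^T y*. Confirmed.

12


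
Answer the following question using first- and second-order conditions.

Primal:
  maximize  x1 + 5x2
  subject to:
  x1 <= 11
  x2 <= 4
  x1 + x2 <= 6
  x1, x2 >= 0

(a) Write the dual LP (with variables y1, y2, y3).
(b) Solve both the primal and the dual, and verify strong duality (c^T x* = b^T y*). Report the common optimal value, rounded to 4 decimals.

The standard primal-dual pair for 'max c^T x s.t. A x <= b, x >= 0' is:
  Dual:  min b^T y  s.t.  A^T y >= c,  y >= 0.

So the dual LP is:
  minimize  11y1 + 4y2 + 6y3
  subject to:
    y1 + y3 >= 1
    y2 + y3 >= 5
    y1, y2, y3 >= 0

Solving the primal: x* = (2, 4).
  primal value c^T x* = 22.
Solving the dual: y* = (0, 4, 1).
  dual value b^T y* = 22.
Strong duality: c^T x* = b^T y*. Confirmed.

22


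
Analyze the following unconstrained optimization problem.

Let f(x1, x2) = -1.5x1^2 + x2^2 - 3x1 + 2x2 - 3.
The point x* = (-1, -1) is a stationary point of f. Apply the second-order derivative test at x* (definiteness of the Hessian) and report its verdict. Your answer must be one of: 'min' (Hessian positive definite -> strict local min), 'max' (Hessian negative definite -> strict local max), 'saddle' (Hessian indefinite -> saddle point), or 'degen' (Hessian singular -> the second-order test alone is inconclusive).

Compute the Hessian H = grad^2 f:
  H = [[-3, 0], [0, 2]]
Verify stationarity: grad f(x*) = H x* + g = (0, 0).
Eigenvalues of H: -3, 2.
Eigenvalues have mixed signs, so H is indefinite -> x* is a saddle point.

saddle


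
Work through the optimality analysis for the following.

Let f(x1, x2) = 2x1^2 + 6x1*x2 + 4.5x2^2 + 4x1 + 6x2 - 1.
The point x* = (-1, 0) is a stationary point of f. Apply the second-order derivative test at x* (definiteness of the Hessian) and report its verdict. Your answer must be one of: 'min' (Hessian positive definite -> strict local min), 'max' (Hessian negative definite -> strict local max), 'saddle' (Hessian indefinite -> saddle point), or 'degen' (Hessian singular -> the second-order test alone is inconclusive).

Compute the Hessian H = grad^2 f:
  H = [[4, 6], [6, 9]]
Verify stationarity: grad f(x*) = H x* + g = (0, 0).
Eigenvalues of H: 0, 13.
H has a zero eigenvalue (singular; positive semidefinite but not definite), so H is neither positive definite, negative definite, nor indefinite. The second-order test alone is inconclusive -> degen.
(Indeed, f is constant along the null direction of H through x*, so x* is not a strict local extremum.)

degen


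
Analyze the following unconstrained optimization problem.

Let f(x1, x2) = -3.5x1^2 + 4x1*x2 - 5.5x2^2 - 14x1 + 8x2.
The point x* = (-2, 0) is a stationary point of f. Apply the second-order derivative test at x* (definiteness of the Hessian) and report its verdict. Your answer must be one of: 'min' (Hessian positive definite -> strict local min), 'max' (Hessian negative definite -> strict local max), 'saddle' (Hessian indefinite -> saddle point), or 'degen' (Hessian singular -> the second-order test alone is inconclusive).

Compute the Hessian H = grad^2 f:
  H = [[-7, 4], [4, -11]]
Verify stationarity: grad f(x*) = H x* + g = (0, 0).
Eigenvalues of H: -13.4721, -4.5279.
Both eigenvalues < 0, so H is negative definite -> x* is a strict local max.

max


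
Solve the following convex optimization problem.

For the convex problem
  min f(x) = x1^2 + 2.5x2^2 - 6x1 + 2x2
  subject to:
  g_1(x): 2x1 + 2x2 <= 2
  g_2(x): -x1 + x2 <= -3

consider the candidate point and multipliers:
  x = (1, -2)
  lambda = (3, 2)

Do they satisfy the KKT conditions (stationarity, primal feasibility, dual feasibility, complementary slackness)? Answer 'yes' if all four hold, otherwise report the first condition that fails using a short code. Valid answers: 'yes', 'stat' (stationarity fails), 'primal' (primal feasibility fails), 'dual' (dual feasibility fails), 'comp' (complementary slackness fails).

Gradient of f: grad f(x) = Q x + c = (-4, -8)
Constraint values g_i(x) = a_i^T x - b_i:
  g_1((1, -2)) = -4
  g_2((1, -2)) = 0
Stationarity residual: grad f(x) + sum_i lambda_i a_i = (0, 0)
  -> stationarity OK
Primal feasibility (all g_i <= 0): OK
Dual feasibility (all lambda_i >= 0): OK
Complementary slackness (lambda_i * g_i(x) = 0 for all i): FAILS

Verdict: the first failing condition is complementary_slackness -> comp.

comp


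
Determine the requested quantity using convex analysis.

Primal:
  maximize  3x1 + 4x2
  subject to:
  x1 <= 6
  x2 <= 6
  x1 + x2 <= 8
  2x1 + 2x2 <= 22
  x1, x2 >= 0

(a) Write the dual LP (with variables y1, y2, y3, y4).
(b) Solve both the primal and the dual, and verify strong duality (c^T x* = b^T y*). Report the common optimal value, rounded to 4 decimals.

The standard primal-dual pair for 'max c^T x s.t. A x <= b, x >= 0' is:
  Dual:  min b^T y  s.t.  A^T y >= c,  y >= 0.

So the dual LP is:
  minimize  6y1 + 6y2 + 8y3 + 22y4
  subject to:
    y1 + y3 + 2y4 >= 3
    y2 + y3 + 2y4 >= 4
    y1, y2, y3, y4 >= 0

Solving the primal: x* = (2, 6).
  primal value c^T x* = 30.
Solving the dual: y* = (0, 1, 3, 0).
  dual value b^T y* = 30.
Strong duality: c^T x* = b^T y*. Confirmed.

30


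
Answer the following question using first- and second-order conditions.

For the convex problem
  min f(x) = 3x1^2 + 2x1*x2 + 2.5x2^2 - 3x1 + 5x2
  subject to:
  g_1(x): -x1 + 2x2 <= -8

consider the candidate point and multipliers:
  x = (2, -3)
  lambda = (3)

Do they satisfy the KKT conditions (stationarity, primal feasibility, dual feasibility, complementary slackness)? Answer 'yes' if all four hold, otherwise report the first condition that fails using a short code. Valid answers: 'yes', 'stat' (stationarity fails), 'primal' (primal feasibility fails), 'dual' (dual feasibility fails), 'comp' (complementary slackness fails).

Gradient of f: grad f(x) = Q x + c = (3, -6)
Constraint values g_i(x) = a_i^T x - b_i:
  g_1((2, -3)) = 0
Stationarity residual: grad f(x) + sum_i lambda_i a_i = (0, 0)
  -> stationarity OK
Primal feasibility (all g_i <= 0): OK
Dual feasibility (all lambda_i >= 0): OK
Complementary slackness (lambda_i * g_i(x) = 0 for all i): OK

Verdict: yes, KKT holds.

yes


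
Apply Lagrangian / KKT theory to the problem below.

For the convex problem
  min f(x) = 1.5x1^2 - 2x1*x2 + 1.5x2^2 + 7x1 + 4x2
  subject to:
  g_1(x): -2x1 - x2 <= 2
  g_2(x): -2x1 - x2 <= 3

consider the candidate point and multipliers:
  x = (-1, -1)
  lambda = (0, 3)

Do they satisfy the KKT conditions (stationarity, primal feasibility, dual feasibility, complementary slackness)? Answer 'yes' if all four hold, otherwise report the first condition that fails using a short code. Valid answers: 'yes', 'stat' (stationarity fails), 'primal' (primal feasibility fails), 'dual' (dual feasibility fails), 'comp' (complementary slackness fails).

Gradient of f: grad f(x) = Q x + c = (6, 3)
Constraint values g_i(x) = a_i^T x - b_i:
  g_1((-1, -1)) = 1
  g_2((-1, -1)) = 0
Stationarity residual: grad f(x) + sum_i lambda_i a_i = (0, 0)
  -> stationarity OK
Primal feasibility (all g_i <= 0): FAILS
Dual feasibility (all lambda_i >= 0): OK
Complementary slackness (lambda_i * g_i(x) = 0 for all i): OK

Verdict: the first failing condition is primal_feasibility -> primal.

primal


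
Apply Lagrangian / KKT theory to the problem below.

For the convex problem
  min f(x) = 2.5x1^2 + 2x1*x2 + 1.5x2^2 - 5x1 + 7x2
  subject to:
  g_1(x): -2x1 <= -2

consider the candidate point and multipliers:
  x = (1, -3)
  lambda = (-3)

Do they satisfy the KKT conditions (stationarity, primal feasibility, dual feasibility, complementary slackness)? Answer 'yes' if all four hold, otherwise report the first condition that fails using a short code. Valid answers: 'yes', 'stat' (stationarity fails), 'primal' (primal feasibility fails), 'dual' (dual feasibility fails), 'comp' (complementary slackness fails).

Gradient of f: grad f(x) = Q x + c = (-6, 0)
Constraint values g_i(x) = a_i^T x - b_i:
  g_1((1, -3)) = 0
Stationarity residual: grad f(x) + sum_i lambda_i a_i = (0, 0)
  -> stationarity OK
Primal feasibility (all g_i <= 0): OK
Dual feasibility (all lambda_i >= 0): FAILS
Complementary slackness (lambda_i * g_i(x) = 0 for all i): OK

Verdict: the first failing condition is dual_feasibility -> dual.

dual


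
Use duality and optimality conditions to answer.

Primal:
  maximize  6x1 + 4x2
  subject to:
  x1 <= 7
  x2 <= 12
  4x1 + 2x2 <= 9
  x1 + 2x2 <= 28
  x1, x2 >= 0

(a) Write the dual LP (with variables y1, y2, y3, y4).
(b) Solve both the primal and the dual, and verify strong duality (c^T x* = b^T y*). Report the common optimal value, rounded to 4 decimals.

The standard primal-dual pair for 'max c^T x s.t. A x <= b, x >= 0' is:
  Dual:  min b^T y  s.t.  A^T y >= c,  y >= 0.

So the dual LP is:
  minimize  7y1 + 12y2 + 9y3 + 28y4
  subject to:
    y1 + 4y3 + y4 >= 6
    y2 + 2y3 + 2y4 >= 4
    y1, y2, y3, y4 >= 0

Solving the primal: x* = (0, 4.5).
  primal value c^T x* = 18.
Solving the dual: y* = (0, 0, 2, 0).
  dual value b^T y* = 18.
Strong duality: c^T x* = b^T y*. Confirmed.

18


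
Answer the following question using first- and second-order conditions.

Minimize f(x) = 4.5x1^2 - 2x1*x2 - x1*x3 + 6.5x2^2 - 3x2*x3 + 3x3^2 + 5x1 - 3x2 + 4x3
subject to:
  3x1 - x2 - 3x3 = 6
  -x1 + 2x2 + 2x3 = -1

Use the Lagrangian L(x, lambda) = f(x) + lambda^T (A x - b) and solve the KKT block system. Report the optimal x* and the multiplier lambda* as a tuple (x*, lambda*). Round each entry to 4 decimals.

Form the Lagrangian:
  L(x, lambda) = (1/2) x^T Q x + c^T x + lambda^T (A x - b)
Stationarity (grad_x L = 0): Q x + c + A^T lambda = 0.
Primal feasibility: A x = b.

This gives the KKT block system:
  [ Q   A^T ] [ x     ]   [-c ]
  [ A    0  ] [ lambda ] = [ b ]

Solving the linear system:
  x*      = (1.4676, 1.1493, -0.9155)
  lambda* = (-9.0806, -10.4165)
  f(x*)   = 22.1473

x* = (1.4676, 1.1493, -0.9155), lambda* = (-9.0806, -10.4165)


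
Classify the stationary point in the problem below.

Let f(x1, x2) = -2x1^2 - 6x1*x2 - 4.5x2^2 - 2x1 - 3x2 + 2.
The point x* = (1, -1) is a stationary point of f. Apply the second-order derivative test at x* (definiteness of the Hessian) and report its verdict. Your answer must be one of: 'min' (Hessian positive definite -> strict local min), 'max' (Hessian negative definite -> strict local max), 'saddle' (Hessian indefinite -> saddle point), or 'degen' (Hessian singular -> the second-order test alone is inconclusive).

Compute the Hessian H = grad^2 f:
  H = [[-4, -6], [-6, -9]]
Verify stationarity: grad f(x*) = H x* + g = (0, 0).
Eigenvalues of H: -13, 0.
H has a zero eigenvalue (singular; negative semidefinite but not definite), so H is neither positive definite, negative definite, nor indefinite. The second-order test alone is inconclusive -> degen.
(Indeed, f is constant along the null direction of H through x*, so x* is not a strict local extremum.)

degen


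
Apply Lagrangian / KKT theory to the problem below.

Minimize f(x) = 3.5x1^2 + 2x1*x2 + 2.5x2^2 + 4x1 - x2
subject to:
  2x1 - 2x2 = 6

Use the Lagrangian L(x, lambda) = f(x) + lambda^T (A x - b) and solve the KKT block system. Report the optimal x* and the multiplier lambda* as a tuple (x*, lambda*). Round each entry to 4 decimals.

Form the Lagrangian:
  L(x, lambda) = (1/2) x^T Q x + c^T x + lambda^T (A x - b)
Stationarity (grad_x L = 0): Q x + c + A^T lambda = 0.
Primal feasibility: A x = b.

This gives the KKT block system:
  [ Q   A^T ] [ x     ]   [-c ]
  [ A    0  ] [ lambda ] = [ b ]

Solving the linear system:
  x*      = (1.125, -1.875)
  lambda* = (-4.0625)
  f(x*)   = 15.375

x* = (1.125, -1.875), lambda* = (-4.0625)


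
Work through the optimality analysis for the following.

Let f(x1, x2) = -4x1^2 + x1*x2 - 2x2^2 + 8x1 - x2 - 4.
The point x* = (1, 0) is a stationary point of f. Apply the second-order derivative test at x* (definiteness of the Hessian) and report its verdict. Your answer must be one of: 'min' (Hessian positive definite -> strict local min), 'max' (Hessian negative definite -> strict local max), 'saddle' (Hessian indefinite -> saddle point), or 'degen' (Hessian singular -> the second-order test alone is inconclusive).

Compute the Hessian H = grad^2 f:
  H = [[-8, 1], [1, -4]]
Verify stationarity: grad f(x*) = H x* + g = (0, 0).
Eigenvalues of H: -8.2361, -3.7639.
Both eigenvalues < 0, so H is negative definite -> x* is a strict local max.

max


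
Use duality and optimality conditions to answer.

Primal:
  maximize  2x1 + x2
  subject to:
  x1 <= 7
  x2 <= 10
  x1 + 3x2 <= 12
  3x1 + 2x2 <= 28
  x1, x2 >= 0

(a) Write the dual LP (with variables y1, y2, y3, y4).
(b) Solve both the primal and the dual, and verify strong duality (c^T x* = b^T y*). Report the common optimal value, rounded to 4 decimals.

The standard primal-dual pair for 'max c^T x s.t. A x <= b, x >= 0' is:
  Dual:  min b^T y  s.t.  A^T y >= c,  y >= 0.

So the dual LP is:
  minimize  7y1 + 10y2 + 12y3 + 28y4
  subject to:
    y1 + y3 + 3y4 >= 2
    y2 + 3y3 + 2y4 >= 1
    y1, y2, y3, y4 >= 0

Solving the primal: x* = (7, 1.6667).
  primal value c^T x* = 15.6667.
Solving the dual: y* = (1.6667, 0, 0.3333, 0).
  dual value b^T y* = 15.6667.
Strong duality: c^T x* = b^T y*. Confirmed.

15.6667


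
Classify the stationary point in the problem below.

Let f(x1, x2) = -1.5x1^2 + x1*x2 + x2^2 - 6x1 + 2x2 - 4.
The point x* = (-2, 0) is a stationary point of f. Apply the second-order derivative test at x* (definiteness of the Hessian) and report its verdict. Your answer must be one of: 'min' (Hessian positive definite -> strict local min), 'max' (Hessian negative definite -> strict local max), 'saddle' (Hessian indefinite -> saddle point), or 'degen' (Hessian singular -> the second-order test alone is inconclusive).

Compute the Hessian H = grad^2 f:
  H = [[-3, 1], [1, 2]]
Verify stationarity: grad f(x*) = H x* + g = (0, 0).
Eigenvalues of H: -3.1926, 2.1926.
Eigenvalues have mixed signs, so H is indefinite -> x* is a saddle point.

saddle


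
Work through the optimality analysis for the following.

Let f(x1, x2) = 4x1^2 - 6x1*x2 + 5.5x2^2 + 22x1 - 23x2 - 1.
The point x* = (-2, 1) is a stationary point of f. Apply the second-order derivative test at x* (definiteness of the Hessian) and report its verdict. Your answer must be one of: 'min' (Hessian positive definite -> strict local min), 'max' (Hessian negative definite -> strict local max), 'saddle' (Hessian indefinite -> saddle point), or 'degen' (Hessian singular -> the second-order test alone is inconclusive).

Compute the Hessian H = grad^2 f:
  H = [[8, -6], [-6, 11]]
Verify stationarity: grad f(x*) = H x* + g = (0, 0).
Eigenvalues of H: 3.3153, 15.6847.
Both eigenvalues > 0, so H is positive definite -> x* is a strict local min.

min


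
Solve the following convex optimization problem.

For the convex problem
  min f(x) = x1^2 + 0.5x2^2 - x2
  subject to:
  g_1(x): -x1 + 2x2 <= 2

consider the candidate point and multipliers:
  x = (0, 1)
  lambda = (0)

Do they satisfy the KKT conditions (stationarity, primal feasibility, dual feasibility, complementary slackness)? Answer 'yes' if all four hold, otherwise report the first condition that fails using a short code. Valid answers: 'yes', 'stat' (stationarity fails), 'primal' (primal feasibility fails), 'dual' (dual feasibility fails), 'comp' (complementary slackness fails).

Gradient of f: grad f(x) = Q x + c = (0, 0)
Constraint values g_i(x) = a_i^T x - b_i:
  g_1((0, 1)) = 0
Stationarity residual: grad f(x) + sum_i lambda_i a_i = (0, 0)
  -> stationarity OK
Primal feasibility (all g_i <= 0): OK
Dual feasibility (all lambda_i >= 0): OK
Complementary slackness (lambda_i * g_i(x) = 0 for all i): OK

Verdict: yes, KKT holds.

yes


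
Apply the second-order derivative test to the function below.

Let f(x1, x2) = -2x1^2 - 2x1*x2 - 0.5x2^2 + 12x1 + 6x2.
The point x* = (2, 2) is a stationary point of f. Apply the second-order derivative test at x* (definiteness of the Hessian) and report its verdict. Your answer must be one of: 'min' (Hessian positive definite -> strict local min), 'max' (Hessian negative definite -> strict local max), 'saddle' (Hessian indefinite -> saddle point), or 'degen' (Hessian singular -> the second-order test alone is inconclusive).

Compute the Hessian H = grad^2 f:
  H = [[-4, -2], [-2, -1]]
Verify stationarity: grad f(x*) = H x* + g = (0, 0).
Eigenvalues of H: -5, 0.
H has a zero eigenvalue (singular; negative semidefinite but not definite), so H is neither positive definite, negative definite, nor indefinite. The second-order test alone is inconclusive -> degen.
(Indeed, f is constant along the null direction of H through x*, so x* is not a strict local extremum.)

degen


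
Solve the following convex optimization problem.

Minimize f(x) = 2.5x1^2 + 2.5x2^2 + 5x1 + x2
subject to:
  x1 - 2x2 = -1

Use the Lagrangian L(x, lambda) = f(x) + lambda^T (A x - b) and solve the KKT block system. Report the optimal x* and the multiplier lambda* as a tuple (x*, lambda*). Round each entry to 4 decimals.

Form the Lagrangian:
  L(x, lambda) = (1/2) x^T Q x + c^T x + lambda^T (A x - b)
Stationarity (grad_x L = 0): Q x + c + A^T lambda = 0.
Primal feasibility: A x = b.

This gives the KKT block system:
  [ Q   A^T ] [ x     ]   [-c ]
  [ A    0  ] [ lambda ] = [ b ]

Solving the linear system:
  x*      = (-1.08, -0.04)
  lambda* = (0.4)
  f(x*)   = -2.52

x* = (-1.08, -0.04), lambda* = (0.4)


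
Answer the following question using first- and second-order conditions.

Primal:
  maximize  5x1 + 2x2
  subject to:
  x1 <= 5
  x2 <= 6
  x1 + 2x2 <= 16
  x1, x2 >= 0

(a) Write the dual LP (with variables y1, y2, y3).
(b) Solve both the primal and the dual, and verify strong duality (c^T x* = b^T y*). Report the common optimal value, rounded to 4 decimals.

The standard primal-dual pair for 'max c^T x s.t. A x <= b, x >= 0' is:
  Dual:  min b^T y  s.t.  A^T y >= c,  y >= 0.

So the dual LP is:
  minimize  5y1 + 6y2 + 16y3
  subject to:
    y1 + y3 >= 5
    y2 + 2y3 >= 2
    y1, y2, y3 >= 0

Solving the primal: x* = (5, 5.5).
  primal value c^T x* = 36.
Solving the dual: y* = (4, 0, 1).
  dual value b^T y* = 36.
Strong duality: c^T x* = b^T y*. Confirmed.

36


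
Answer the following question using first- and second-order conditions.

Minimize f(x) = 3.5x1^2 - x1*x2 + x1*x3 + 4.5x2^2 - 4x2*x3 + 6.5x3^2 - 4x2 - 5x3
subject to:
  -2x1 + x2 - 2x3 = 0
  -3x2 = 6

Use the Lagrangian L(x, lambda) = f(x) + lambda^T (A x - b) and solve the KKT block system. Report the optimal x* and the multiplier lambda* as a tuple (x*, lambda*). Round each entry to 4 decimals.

Form the Lagrangian:
  L(x, lambda) = (1/2) x^T Q x + c^T x + lambda^T (A x - b)
Stationarity (grad_x L = 0): Q x + c + A^T lambda = 0.
Primal feasibility: A x = b.

This gives the KKT block system:
  [ Q   A^T ] [ x     ]   [-c ]
  [ A    0  ] [ lambda ] = [ b ]

Solving the linear system:
  x*      = (-0.6111, -2, -0.3889)
  lambda* = (-1.3333, -7.0556)
  f(x*)   = 26.1389

x* = (-0.6111, -2, -0.3889), lambda* = (-1.3333, -7.0556)


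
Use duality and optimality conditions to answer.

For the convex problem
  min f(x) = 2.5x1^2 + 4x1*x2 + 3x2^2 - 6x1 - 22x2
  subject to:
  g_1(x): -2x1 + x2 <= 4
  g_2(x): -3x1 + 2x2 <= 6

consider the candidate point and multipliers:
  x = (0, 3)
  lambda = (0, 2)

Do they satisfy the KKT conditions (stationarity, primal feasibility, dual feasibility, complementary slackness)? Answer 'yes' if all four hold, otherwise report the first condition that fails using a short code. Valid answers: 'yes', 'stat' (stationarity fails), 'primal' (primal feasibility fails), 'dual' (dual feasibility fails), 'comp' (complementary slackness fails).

Gradient of f: grad f(x) = Q x + c = (6, -4)
Constraint values g_i(x) = a_i^T x - b_i:
  g_1((0, 3)) = -1
  g_2((0, 3)) = 0
Stationarity residual: grad f(x) + sum_i lambda_i a_i = (0, 0)
  -> stationarity OK
Primal feasibility (all g_i <= 0): OK
Dual feasibility (all lambda_i >= 0): OK
Complementary slackness (lambda_i * g_i(x) = 0 for all i): OK

Verdict: yes, KKT holds.

yes


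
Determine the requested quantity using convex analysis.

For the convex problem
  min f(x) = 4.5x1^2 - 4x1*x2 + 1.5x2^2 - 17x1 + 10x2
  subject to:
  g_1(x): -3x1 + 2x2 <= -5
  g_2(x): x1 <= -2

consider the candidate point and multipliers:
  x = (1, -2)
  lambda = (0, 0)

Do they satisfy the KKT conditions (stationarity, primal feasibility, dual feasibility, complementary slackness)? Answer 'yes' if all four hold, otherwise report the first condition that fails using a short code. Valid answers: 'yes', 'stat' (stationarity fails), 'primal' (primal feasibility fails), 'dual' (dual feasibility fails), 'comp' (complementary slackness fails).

Gradient of f: grad f(x) = Q x + c = (0, 0)
Constraint values g_i(x) = a_i^T x - b_i:
  g_1((1, -2)) = -2
  g_2((1, -2)) = 3
Stationarity residual: grad f(x) + sum_i lambda_i a_i = (0, 0)
  -> stationarity OK
Primal feasibility (all g_i <= 0): FAILS
Dual feasibility (all lambda_i >= 0): OK
Complementary slackness (lambda_i * g_i(x) = 0 for all i): OK

Verdict: the first failing condition is primal_feasibility -> primal.

primal


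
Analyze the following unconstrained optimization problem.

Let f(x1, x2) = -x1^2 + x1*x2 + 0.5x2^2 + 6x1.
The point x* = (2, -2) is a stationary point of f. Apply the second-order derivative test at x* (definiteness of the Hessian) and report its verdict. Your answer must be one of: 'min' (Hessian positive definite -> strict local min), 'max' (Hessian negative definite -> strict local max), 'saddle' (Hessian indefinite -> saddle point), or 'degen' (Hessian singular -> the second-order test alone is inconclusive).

Compute the Hessian H = grad^2 f:
  H = [[-2, 1], [1, 1]]
Verify stationarity: grad f(x*) = H x* + g = (0, 0).
Eigenvalues of H: -2.3028, 1.3028.
Eigenvalues have mixed signs, so H is indefinite -> x* is a saddle point.

saddle


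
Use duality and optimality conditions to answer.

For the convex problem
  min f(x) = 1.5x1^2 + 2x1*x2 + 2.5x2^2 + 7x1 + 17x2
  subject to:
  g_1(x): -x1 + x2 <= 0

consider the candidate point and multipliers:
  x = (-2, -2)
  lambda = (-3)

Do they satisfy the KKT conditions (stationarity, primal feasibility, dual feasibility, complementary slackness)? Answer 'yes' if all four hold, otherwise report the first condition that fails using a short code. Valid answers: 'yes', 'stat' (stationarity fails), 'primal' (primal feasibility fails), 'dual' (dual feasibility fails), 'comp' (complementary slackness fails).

Gradient of f: grad f(x) = Q x + c = (-3, 3)
Constraint values g_i(x) = a_i^T x - b_i:
  g_1((-2, -2)) = 0
Stationarity residual: grad f(x) + sum_i lambda_i a_i = (0, 0)
  -> stationarity OK
Primal feasibility (all g_i <= 0): OK
Dual feasibility (all lambda_i >= 0): FAILS
Complementary slackness (lambda_i * g_i(x) = 0 for all i): OK

Verdict: the first failing condition is dual_feasibility -> dual.

dual
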